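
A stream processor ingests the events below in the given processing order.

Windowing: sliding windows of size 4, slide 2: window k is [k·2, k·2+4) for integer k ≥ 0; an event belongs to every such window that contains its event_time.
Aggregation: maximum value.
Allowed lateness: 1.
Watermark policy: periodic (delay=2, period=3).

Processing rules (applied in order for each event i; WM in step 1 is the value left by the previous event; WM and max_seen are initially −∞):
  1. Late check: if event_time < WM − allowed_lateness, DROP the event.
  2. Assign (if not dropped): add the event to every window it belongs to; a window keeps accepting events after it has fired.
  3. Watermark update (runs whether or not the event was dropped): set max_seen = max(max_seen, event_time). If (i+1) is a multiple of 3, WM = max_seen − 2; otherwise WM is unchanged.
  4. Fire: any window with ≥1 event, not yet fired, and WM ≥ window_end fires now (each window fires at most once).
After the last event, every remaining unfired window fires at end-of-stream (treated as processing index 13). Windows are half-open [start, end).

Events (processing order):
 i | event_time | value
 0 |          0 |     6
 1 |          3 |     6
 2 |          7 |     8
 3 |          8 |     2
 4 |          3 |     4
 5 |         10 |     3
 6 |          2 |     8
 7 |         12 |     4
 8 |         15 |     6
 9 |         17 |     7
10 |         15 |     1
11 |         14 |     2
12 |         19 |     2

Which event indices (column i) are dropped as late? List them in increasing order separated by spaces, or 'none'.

i=0 t=0 v=6: → [0,4); WM=−∞
i=1 t=3 v=6: → [2,6),[0,4); WM=−∞
i=2 t=7 v=8: → [6,10),[4,8); WM=5; [0,4) fires=6
i=3 t=8 v=2: → [8,12),[6,10); WM=5
i=4 t=3 v=4: DROP (t<5-1); WM=5
i=5 t=10 v=3: → [10,14),[8,12); WM=8; [2,6) fires=6 [4,8) fires=8
i=6 t=2 v=8: DROP (t<8-1); WM=8
i=7 t=12 v=4: → [12,16),[10,14); WM=8
i=8 t=15 v=6: → [14,18),[12,16); WM=13; [6,10) fires=8 [8,12) fires=3
i=9 t=17 v=7: → [16,20),[14,18); WM=13
i=10 t=15 v=1: → [14,18),[12,16); WM=13
i=11 t=14 v=2: → [14,18),[12,16); WM=15; [10,14) fires=4
i=12 t=19 v=2: → [18,22),[16,20); WM=15

4 6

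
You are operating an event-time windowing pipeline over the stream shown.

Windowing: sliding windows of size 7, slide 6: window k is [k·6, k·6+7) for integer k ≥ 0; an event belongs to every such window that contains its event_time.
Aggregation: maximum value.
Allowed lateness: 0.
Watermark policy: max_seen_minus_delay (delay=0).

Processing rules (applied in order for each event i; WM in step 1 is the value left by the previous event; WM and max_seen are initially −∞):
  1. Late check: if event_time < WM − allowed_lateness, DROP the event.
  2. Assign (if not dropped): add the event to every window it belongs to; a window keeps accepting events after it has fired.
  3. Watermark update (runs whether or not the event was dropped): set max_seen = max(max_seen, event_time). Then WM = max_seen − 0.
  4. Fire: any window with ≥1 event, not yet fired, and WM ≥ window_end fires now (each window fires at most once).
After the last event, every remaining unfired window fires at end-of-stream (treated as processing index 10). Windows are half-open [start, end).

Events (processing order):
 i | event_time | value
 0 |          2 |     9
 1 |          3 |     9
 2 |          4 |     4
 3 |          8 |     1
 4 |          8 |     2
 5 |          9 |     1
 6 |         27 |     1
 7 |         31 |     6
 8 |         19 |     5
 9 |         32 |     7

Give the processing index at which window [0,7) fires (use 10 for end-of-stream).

3

i=0 t=2 v=9: → [0,7); WM=2
i=1 t=3 v=9: → [0,7); WM=3
i=2 t=4 v=4: → [0,7); WM=4
i=3 t=8 v=1: → [6,13); WM=8; [0,7) fires=9
i=4 t=8 v=2: → [6,13); WM=8
i=5 t=9 v=1: → [6,13); WM=9
i=6 t=27 v=1: → [24,31); WM=27; [6,13) fires=2
i=7 t=31 v=6: → [30,37); WM=31; [24,31) fires=1
i=8 t=19 v=5: DROP (t<31-0); WM=31
i=9 t=32 v=7: → [30,37); WM=32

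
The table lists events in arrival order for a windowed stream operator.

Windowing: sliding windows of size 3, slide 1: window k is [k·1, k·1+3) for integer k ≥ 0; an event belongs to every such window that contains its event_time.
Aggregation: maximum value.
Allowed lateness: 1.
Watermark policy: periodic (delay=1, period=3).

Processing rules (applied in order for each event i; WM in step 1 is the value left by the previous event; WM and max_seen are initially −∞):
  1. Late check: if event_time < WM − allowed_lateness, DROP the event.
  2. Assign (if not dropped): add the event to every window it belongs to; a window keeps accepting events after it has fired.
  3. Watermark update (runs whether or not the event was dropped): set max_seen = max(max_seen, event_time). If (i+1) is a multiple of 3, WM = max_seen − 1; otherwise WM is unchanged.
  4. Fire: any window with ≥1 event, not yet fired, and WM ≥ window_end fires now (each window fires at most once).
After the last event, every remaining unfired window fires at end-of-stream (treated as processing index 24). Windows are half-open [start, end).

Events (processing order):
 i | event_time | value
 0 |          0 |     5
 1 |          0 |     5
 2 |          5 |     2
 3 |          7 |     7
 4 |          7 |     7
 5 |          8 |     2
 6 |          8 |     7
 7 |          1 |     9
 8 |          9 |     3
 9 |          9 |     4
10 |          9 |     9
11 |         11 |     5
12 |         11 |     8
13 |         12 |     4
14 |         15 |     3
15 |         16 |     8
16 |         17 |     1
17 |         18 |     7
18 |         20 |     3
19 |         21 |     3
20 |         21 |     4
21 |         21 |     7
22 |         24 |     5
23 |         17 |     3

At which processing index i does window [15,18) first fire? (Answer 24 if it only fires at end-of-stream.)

i=0 t=0 v=5: → [0,3); WM=−∞
i=1 t=0 v=5: → [0,3); WM=−∞
i=2 t=5 v=2: → [5,8),[4,7),[3,6); WM=4; [0,3) fires=5
i=3 t=7 v=7: → [7,10),[6,9),[5,8); WM=4
i=4 t=7 v=7: → [7,10),[6,9),[5,8); WM=4
i=5 t=8 v=2: → [8,11),[7,10),[6,9); WM=7; [3,6) fires=2 [4,7) fires=2
i=6 t=8 v=7: → [8,11),[7,10),[6,9); WM=7
i=7 t=1 v=9: DROP (t<7-1); WM=7
i=8 t=9 v=3: → [9,12),[8,11),[7,10); WM=8; [5,8) fires=7
i=9 t=9 v=4: → [9,12),[8,11),[7,10); WM=8
i=10 t=9 v=9: → [9,12),[8,11),[7,10); WM=8
i=11 t=11 v=5: → [11,14),[10,13),[9,12); WM=10; [6,9) fires=7 [7,10) fires=9
i=12 t=11 v=8: → [11,14),[10,13),[9,12); WM=10
i=13 t=12 v=4: → [12,15),[11,14),[10,13); WM=10
i=14 t=15 v=3: → [15,18),[14,17),[13,16); WM=14; [8,11) fires=9 [9,12) fires=9 [10,13) fires=8 [11,14) fires=8
i=15 t=16 v=8: → [16,19),[15,18),[14,17); WM=14
i=16 t=17 v=1: → [17,20),[16,19),[15,18); WM=14
i=17 t=18 v=7: → [18,21),[17,20),[16,19); WM=17; [12,15) fires=4 [13,16) fires=3 [14,17) fires=8
i=18 t=20 v=3: → [20,23),[19,22),[18,21); WM=17
i=19 t=21 v=3: → [21,24),[20,23),[19,22); WM=17
i=20 t=21 v=4: → [21,24),[20,23),[19,22); WM=20; [15,18) fires=8 [16,19) fires=8 [17,20) fires=7
i=21 t=21 v=7: → [21,24),[20,23),[19,22); WM=20
i=22 t=24 v=5: → [24,27),[23,26),[22,25); WM=20
i=23 t=17 v=3: DROP (t<20-1); WM=23; [18,21) fires=7 [19,22) fires=7 [20,23) fires=7

20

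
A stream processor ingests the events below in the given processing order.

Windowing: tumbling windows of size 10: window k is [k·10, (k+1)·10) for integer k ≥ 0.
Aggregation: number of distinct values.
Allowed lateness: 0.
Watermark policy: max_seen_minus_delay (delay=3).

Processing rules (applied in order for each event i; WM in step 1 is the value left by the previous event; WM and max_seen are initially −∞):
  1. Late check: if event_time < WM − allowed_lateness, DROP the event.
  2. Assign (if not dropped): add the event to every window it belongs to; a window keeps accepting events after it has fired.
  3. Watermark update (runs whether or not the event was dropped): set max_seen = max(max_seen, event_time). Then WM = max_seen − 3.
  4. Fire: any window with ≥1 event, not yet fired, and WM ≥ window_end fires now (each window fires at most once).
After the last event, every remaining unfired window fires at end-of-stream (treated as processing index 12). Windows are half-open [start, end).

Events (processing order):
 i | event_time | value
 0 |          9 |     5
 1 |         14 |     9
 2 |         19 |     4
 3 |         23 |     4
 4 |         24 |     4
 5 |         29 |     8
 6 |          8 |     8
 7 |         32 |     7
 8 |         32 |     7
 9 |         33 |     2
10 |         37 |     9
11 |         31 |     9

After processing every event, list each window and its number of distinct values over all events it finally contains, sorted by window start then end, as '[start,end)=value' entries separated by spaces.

[0,10)=1 [10,20)=2 [20,30)=2 [30,40)=3

i=0 t=9 v=5: → [0,10); WM=6
i=1 t=14 v=9: → [10,20); WM=11; [0,10) fires=1
i=2 t=19 v=4: → [10,20); WM=16
i=3 t=23 v=4: → [20,30); WM=20; [10,20) fires=2
i=4 t=24 v=4: → [20,30); WM=21
i=5 t=29 v=8: → [20,30); WM=26
i=6 t=8 v=8: DROP (t<26-0); WM=26
i=7 t=32 v=7: → [30,40); WM=29
i=8 t=32 v=7: → [30,40); WM=29
i=9 t=33 v=2: → [30,40); WM=30; [20,30) fires=2
i=10 t=37 v=9: → [30,40); WM=34
i=11 t=31 v=9: DROP (t<34-0); WM=34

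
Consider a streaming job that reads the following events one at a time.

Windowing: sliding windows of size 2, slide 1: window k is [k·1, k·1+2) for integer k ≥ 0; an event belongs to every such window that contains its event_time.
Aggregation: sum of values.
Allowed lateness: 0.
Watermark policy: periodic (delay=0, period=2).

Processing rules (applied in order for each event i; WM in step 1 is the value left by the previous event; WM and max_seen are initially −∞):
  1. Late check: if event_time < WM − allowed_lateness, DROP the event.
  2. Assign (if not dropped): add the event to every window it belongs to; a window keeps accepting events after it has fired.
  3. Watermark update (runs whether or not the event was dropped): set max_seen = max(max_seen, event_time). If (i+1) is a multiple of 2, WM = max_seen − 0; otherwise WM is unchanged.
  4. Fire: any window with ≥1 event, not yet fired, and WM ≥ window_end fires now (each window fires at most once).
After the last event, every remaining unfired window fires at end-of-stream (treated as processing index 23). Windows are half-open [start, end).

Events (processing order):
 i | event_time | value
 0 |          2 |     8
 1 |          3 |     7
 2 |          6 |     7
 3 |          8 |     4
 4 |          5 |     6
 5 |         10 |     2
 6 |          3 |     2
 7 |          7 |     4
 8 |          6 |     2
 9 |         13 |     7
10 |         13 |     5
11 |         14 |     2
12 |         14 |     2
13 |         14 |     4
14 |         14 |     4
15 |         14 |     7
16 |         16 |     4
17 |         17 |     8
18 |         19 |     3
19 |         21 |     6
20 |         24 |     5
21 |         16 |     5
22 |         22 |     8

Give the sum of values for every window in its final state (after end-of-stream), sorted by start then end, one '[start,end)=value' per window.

[1,3)=8 [2,4)=15 [3,5)=7 [5,7)=7 [6,8)=7 [7,9)=4 [8,10)=4 [9,11)=2 [10,12)=2 [12,14)=12 [13,15)=31 [14,16)=19 [15,17)=4 [16,18)=12 [17,19)=8 [18,20)=3 [19,21)=3 [20,22)=6 [21,23)=6 [23,25)=5 [24,26)=5

i=0 t=2 v=8: → [2,4),[1,3); WM=−∞
i=1 t=3 v=7: → [3,5),[2,4); WM=3; [1,3) fires=8
i=2 t=6 v=7: → [6,8),[5,7); WM=3
i=3 t=8 v=4: → [8,10),[7,9); WM=8; [2,4) fires=15 [3,5) fires=7 [5,7) fires=7 [6,8) fires=7
i=4 t=5 v=6: DROP (t<8-0); WM=8
i=5 t=10 v=2: → [10,12),[9,11); WM=10; [7,9) fires=4 [8,10) fires=4
i=6 t=3 v=2: DROP (t<10-0); WM=10
i=7 t=7 v=4: DROP (t<10-0); WM=10
i=8 t=6 v=2: DROP (t<10-0); WM=10
i=9 t=13 v=7: → [13,15),[12,14); WM=13; [9,11) fires=2 [10,12) fires=2
i=10 t=13 v=5: → [13,15),[12,14); WM=13
i=11 t=14 v=2: → [14,16),[13,15); WM=14; [12,14) fires=12
i=12 t=14 v=2: → [14,16),[13,15); WM=14
i=13 t=14 v=4: → [14,16),[13,15); WM=14
i=14 t=14 v=4: → [14,16),[13,15); WM=14
i=15 t=14 v=7: → [14,16),[13,15); WM=14
i=16 t=16 v=4: → [16,18),[15,17); WM=14
i=17 t=17 v=8: → [17,19),[16,18); WM=17; [13,15) fires=31 [14,16) fires=19 [15,17) fires=4
i=18 t=19 v=3: → [19,21),[18,20); WM=17
i=19 t=21 v=6: → [21,23),[20,22); WM=21; [16,18) fires=12 [17,19) fires=8 [18,20) fires=3 [19,21) fires=3
i=20 t=24 v=5: → [24,26),[23,25); WM=21
i=21 t=16 v=5: DROP (t<21-0); WM=24; [20,22) fires=6 [21,23) fires=6
i=22 t=22 v=8: DROP (t<24-0); WM=24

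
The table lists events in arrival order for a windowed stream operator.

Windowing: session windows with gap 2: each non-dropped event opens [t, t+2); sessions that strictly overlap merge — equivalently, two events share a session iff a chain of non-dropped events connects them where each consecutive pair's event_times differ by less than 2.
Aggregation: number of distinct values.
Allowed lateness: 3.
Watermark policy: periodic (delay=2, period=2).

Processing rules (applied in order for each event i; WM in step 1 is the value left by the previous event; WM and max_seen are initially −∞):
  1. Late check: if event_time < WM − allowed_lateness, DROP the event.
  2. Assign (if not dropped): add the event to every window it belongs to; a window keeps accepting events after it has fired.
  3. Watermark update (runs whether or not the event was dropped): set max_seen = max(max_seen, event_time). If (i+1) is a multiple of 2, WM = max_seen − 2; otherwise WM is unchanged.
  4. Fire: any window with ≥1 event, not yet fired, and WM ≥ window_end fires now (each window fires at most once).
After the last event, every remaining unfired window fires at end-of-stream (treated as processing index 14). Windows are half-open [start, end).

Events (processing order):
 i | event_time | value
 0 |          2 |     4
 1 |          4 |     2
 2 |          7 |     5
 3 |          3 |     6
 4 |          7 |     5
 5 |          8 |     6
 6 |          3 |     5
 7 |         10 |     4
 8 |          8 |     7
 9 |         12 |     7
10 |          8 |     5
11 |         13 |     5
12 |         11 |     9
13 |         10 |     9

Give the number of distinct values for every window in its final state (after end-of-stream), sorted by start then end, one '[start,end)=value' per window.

[2,6)=4 [7,10)=3 [10,15)=4

i=0 t=2 v=4: → [2,4); WM=−∞
i=1 t=4 v=2: → [4,6); WM=2
i=2 t=7 v=5: → [7,9); WM=2
i=3 t=3 v=6: → [2,6); WM=5
i=4 t=7 v=5: → [7,9); WM=5
i=5 t=8 v=6: → [7,10); WM=6
i=6 t=3 v=5: → [2,6); WM=6
i=7 t=10 v=4: → [10,12); WM=8
i=8 t=8 v=7: → [7,10); WM=8
i=9 t=12 v=7: → [12,14); WM=10
i=10 t=8 v=5: → [7,10); WM=10
i=11 t=13 v=5: → [12,15); WM=11
i=12 t=11 v=9: → [10,15); WM=11
i=13 t=10 v=9: → [10,15); WM=11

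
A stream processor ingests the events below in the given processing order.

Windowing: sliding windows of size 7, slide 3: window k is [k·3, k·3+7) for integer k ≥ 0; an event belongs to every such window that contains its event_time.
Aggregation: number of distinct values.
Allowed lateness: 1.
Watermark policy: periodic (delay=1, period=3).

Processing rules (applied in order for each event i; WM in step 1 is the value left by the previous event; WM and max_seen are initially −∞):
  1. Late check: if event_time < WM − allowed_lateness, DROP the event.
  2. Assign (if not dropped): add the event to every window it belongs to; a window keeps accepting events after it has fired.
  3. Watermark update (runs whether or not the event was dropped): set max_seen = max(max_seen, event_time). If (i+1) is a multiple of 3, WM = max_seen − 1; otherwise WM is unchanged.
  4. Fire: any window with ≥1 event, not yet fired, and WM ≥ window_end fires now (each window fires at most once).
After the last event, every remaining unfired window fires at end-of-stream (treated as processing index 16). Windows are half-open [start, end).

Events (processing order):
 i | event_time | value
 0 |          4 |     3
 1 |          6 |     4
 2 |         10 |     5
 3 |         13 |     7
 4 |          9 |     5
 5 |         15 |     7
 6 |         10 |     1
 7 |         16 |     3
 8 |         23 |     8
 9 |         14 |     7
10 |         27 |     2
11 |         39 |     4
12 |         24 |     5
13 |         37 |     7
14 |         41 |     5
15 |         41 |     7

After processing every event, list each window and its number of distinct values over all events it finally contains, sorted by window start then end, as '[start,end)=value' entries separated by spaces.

i=0 t=4 v=3: → [3,10),[0,7); WM=−∞
i=1 t=6 v=4: → [6,13),[3,10),[0,7); WM=−∞
i=2 t=10 v=5: → [9,16),[6,13); WM=9; [0,7) fires=2
i=3 t=13 v=7: → [12,19),[9,16); WM=9
i=4 t=9 v=5: → [9,16),[6,13),[3,10); WM=9
i=5 t=15 v=7: → [15,22),[12,19),[9,16); WM=14; [3,10) fires=3 [6,13) fires=2
i=6 t=10 v=1: DROP (t<14-1); WM=14
i=7 t=16 v=3: → [15,22),[12,19); WM=14
i=8 t=23 v=8: → [21,28),[18,25); WM=22; [9,16) fires=2 [12,19) fires=2 [15,22) fires=2
i=9 t=14 v=7: DROP (t<22-1); WM=22
i=10 t=27 v=2: → [27,34),[24,31),[21,28); WM=22
i=11 t=39 v=4: → [39,46),[36,43),[33,40); WM=38; [18,25) fires=1 [21,28) fires=2 [24,31) fires=1 [27,34) fires=1
i=12 t=24 v=5: DROP (t<38-1); WM=38
i=13 t=37 v=7: → [36,43),[33,40); WM=38
i=14 t=41 v=5: → [39,46),[36,43); WM=40; [33,40) fires=2
i=15 t=41 v=7: → [39,46),[36,43); WM=40

[0,7)=2 [3,10)=3 [6,13)=2 [9,16)=2 [12,19)=2 [15,22)=2 [18,25)=1 [21,28)=2 [24,31)=1 [27,34)=1 [33,40)=2 [36,43)=3 [39,46)=3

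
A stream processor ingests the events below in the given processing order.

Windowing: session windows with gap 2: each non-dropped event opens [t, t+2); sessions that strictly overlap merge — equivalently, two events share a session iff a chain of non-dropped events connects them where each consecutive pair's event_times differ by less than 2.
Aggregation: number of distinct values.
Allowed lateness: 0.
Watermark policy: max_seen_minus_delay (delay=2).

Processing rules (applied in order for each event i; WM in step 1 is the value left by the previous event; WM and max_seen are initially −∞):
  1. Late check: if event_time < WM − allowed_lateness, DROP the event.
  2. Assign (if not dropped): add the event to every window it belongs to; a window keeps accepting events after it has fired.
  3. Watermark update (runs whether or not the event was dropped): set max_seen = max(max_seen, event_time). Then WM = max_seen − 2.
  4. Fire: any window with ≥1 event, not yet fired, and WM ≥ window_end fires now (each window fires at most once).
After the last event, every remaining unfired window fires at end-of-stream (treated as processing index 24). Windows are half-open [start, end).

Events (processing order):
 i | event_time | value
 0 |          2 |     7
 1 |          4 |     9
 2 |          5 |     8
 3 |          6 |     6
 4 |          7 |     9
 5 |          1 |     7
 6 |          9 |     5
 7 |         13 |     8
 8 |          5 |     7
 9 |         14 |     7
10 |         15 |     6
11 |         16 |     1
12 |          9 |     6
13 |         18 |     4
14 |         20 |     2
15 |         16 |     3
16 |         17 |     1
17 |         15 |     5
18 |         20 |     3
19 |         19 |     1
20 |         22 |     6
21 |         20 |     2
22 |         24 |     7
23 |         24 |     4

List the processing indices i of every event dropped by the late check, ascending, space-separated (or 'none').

5 8 12 15 16 17

i=0 t=2 v=7: → [2,4); WM=0
i=1 t=4 v=9: → [4,6); WM=2
i=2 t=5 v=8: → [4,7); WM=3
i=3 t=6 v=6: → [4,8); WM=4
i=4 t=7 v=9: → [4,9); WM=5
i=5 t=1 v=7: DROP (t<5-0); WM=5
i=6 t=9 v=5: → [9,11); WM=7
i=7 t=13 v=8: → [13,15); WM=11
i=8 t=5 v=7: DROP (t<11-0); WM=11
i=9 t=14 v=7: → [13,16); WM=12
i=10 t=15 v=6: → [13,17); WM=13
i=11 t=16 v=1: → [13,18); WM=14
i=12 t=9 v=6: DROP (t<14-0); WM=14
i=13 t=18 v=4: → [18,20); WM=16
i=14 t=20 v=2: → [20,22); WM=18
i=15 t=16 v=3: DROP (t<18-0); WM=18
i=16 t=17 v=1: DROP (t<18-0); WM=18
i=17 t=15 v=5: DROP (t<18-0); WM=18
i=18 t=20 v=3: → [20,22); WM=18
i=19 t=19 v=1: → [18,22); WM=18
i=20 t=22 v=6: → [22,24); WM=20
i=21 t=20 v=2: → [18,22); WM=20
i=22 t=24 v=7: → [24,26); WM=22
i=23 t=24 v=4: → [24,26); WM=22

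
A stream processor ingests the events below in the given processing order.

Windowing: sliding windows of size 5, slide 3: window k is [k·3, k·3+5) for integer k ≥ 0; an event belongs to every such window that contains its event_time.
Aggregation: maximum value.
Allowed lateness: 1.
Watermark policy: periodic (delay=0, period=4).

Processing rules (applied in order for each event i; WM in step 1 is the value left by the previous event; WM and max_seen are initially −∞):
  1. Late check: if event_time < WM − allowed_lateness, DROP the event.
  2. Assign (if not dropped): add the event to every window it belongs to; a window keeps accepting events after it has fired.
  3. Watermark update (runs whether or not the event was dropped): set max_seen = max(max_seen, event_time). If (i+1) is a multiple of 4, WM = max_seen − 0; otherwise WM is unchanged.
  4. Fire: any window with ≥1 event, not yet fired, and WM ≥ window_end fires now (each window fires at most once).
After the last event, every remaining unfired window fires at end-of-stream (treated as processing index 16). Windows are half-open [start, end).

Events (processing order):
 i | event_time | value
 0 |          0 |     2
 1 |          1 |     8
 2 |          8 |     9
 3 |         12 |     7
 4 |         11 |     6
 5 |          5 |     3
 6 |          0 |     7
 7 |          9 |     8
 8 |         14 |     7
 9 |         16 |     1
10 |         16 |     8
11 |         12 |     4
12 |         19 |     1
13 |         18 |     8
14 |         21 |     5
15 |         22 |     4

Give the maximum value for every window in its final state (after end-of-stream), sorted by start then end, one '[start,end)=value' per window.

[0,5)=8 [6,11)=9 [9,14)=7 [12,17)=8 [15,20)=8 [18,23)=8 [21,26)=5

i=0 t=0 v=2: → [0,5); WM=−∞
i=1 t=1 v=8: → [0,5); WM=−∞
i=2 t=8 v=9: → [6,11); WM=−∞
i=3 t=12 v=7: → [12,17),[9,14); WM=12; [0,5) fires=8 [6,11) fires=9
i=4 t=11 v=6: → [9,14); WM=12
i=5 t=5 v=3: DROP (t<12-1); WM=12
i=6 t=0 v=7: DROP (t<12-1); WM=12
i=7 t=9 v=8: DROP (t<12-1); WM=12
i=8 t=14 v=7: → [12,17); WM=12
i=9 t=16 v=1: → [15,20),[12,17); WM=12
i=10 t=16 v=8: → [15,20),[12,17); WM=12
i=11 t=12 v=4: → [12,17),[9,14); WM=16; [9,14) fires=7
i=12 t=19 v=1: → [18,23),[15,20); WM=16
i=13 t=18 v=8: → [18,23),[15,20); WM=16
i=14 t=21 v=5: → [21,26),[18,23); WM=16
i=15 t=22 v=4: → [21,26),[18,23); WM=22; [12,17) fires=8 [15,20) fires=8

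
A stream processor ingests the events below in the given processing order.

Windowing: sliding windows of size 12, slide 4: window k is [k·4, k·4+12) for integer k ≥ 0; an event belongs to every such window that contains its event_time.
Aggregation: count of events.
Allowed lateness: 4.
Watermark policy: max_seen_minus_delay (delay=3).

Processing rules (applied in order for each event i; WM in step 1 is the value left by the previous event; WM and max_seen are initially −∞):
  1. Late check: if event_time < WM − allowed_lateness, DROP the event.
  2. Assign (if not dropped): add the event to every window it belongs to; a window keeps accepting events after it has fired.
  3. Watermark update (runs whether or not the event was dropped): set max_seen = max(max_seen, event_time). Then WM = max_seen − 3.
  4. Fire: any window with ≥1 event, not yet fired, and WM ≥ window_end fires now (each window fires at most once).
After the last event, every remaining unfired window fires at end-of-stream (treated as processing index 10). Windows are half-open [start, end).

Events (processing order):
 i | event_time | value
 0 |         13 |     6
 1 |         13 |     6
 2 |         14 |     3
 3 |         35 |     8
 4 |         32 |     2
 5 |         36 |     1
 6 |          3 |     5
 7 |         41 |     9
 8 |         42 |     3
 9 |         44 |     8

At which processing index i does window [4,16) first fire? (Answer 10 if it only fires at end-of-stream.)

i=0 t=13 v=6: → [12,24),[8,20),[4,16); WM=10
i=1 t=13 v=6: → [12,24),[8,20),[4,16); WM=10
i=2 t=14 v=3: → [12,24),[8,20),[4,16); WM=11
i=3 t=35 v=8: → [32,44),[28,40),[24,36); WM=32; [4,16) fires=3 [8,20) fires=3 [12,24) fires=3
i=4 t=32 v=2: → [32,44),[28,40),[24,36); WM=32
i=5 t=36 v=1: → [36,48),[32,44),[28,40); WM=33
i=6 t=3 v=5: DROP (t<33-4); WM=33
i=7 t=41 v=9: → [40,52),[36,48),[32,44); WM=38; [24,36) fires=2
i=8 t=42 v=3: → [40,52),[36,48),[32,44); WM=39
i=9 t=44 v=8: → [44,56),[40,52),[36,48); WM=41; [28,40) fires=3

3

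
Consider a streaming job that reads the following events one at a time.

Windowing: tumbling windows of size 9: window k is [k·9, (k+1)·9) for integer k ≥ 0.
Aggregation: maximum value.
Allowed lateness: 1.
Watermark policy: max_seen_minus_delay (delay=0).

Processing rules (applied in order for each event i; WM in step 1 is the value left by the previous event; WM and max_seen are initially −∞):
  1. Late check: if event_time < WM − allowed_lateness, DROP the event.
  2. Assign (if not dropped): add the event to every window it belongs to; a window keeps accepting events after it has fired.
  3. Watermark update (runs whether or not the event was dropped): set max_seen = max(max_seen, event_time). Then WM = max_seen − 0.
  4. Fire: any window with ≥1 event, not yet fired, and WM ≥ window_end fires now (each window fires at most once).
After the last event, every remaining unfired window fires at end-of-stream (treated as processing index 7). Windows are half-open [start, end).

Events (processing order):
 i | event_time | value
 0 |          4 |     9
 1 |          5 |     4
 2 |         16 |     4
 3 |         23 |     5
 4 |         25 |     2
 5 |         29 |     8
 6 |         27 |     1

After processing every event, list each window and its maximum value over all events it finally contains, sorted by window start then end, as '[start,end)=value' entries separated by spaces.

i=0 t=4 v=9: → [0,9); WM=4
i=1 t=5 v=4: → [0,9); WM=5
i=2 t=16 v=4: → [9,18); WM=16; [0,9) fires=9
i=3 t=23 v=5: → [18,27); WM=23; [9,18) fires=4
i=4 t=25 v=2: → [18,27); WM=25
i=5 t=29 v=8: → [27,36); WM=29; [18,27) fires=5
i=6 t=27 v=1: DROP (t<29-1); WM=29

[0,9)=9 [9,18)=4 [18,27)=5 [27,36)=8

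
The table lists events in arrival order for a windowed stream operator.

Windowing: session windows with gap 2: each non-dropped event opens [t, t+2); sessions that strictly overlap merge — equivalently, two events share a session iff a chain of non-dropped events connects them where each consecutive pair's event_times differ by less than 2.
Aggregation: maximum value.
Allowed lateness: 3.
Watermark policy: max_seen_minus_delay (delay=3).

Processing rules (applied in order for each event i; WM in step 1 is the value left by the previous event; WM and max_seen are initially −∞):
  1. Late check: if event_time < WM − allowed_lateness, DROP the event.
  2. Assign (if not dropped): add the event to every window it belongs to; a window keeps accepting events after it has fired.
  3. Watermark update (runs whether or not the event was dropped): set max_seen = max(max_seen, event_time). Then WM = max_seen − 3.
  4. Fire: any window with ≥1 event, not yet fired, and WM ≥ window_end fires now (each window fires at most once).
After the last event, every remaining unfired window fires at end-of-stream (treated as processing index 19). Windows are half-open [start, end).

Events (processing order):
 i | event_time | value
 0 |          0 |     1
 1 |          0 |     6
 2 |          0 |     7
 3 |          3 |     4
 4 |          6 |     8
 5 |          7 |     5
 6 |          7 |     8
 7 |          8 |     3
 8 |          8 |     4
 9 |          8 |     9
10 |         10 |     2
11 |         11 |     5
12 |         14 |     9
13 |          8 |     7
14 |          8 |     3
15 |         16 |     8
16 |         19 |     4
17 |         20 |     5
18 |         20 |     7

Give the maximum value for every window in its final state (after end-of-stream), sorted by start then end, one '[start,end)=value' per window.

i=0 t=0 v=1: → [0,2); WM=-3
i=1 t=0 v=6: → [0,2); WM=-3
i=2 t=0 v=7: → [0,2); WM=-3
i=3 t=3 v=4: → [3,5); WM=0
i=4 t=6 v=8: → [6,8); WM=3
i=5 t=7 v=5: → [6,9); WM=4
i=6 t=7 v=8: → [6,9); WM=4
i=7 t=8 v=3: → [6,10); WM=5
i=8 t=8 v=4: → [6,10); WM=5
i=9 t=8 v=9: → [6,10); WM=5
i=10 t=10 v=2: → [10,12); WM=7
i=11 t=11 v=5: → [10,13); WM=8
i=12 t=14 v=9: → [14,16); WM=11
i=13 t=8 v=7: → [6,10); WM=11
i=14 t=8 v=3: → [6,10); WM=11
i=15 t=16 v=8: → [16,18); WM=13
i=16 t=19 v=4: → [19,21); WM=16
i=17 t=20 v=5: → [19,22); WM=17
i=18 t=20 v=7: → [19,22); WM=17

[0,2)=7 [3,5)=4 [6,10)=9 [10,13)=5 [14,16)=9 [16,18)=8 [19,22)=7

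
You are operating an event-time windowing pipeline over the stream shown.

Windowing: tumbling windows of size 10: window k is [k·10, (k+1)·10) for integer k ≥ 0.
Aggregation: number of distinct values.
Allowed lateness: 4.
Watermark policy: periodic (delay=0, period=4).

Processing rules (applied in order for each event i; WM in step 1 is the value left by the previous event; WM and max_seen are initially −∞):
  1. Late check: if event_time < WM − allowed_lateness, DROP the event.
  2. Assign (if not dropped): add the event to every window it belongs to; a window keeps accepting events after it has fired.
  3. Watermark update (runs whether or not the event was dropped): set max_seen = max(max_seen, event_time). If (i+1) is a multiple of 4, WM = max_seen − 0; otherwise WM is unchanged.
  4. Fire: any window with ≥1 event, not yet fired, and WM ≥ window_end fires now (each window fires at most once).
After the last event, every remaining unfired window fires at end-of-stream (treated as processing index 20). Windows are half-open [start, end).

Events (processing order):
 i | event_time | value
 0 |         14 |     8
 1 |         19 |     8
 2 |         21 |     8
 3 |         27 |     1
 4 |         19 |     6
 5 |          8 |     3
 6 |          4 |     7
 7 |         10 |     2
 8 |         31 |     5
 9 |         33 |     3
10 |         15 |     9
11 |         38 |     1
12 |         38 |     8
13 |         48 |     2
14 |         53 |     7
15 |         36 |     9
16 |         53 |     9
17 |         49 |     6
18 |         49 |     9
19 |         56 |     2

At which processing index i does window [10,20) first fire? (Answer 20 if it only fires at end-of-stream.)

3

i=0 t=14 v=8: → [10,20); WM=−∞
i=1 t=19 v=8: → [10,20); WM=−∞
i=2 t=21 v=8: → [20,30); WM=−∞
i=3 t=27 v=1: → [20,30); WM=27; [10,20) fires=1
i=4 t=19 v=6: DROP (t<27-4); WM=27
i=5 t=8 v=3: DROP (t<27-4); WM=27
i=6 t=4 v=7: DROP (t<27-4); WM=27
i=7 t=10 v=2: DROP (t<27-4); WM=27
i=8 t=31 v=5: → [30,40); WM=27
i=9 t=33 v=3: → [30,40); WM=27
i=10 t=15 v=9: DROP (t<27-4); WM=27
i=11 t=38 v=1: → [30,40); WM=38; [20,30) fires=2
i=12 t=38 v=8: → [30,40); WM=38
i=13 t=48 v=2: → [40,50); WM=38
i=14 t=53 v=7: → [50,60); WM=38
i=15 t=36 v=9: → [30,40); WM=53; [30,40) fires=5 [40,50) fires=1
i=16 t=53 v=9: → [50,60); WM=53
i=17 t=49 v=6: → [40,50); WM=53
i=18 t=49 v=9: → [40,50); WM=53
i=19 t=56 v=2: → [50,60); WM=56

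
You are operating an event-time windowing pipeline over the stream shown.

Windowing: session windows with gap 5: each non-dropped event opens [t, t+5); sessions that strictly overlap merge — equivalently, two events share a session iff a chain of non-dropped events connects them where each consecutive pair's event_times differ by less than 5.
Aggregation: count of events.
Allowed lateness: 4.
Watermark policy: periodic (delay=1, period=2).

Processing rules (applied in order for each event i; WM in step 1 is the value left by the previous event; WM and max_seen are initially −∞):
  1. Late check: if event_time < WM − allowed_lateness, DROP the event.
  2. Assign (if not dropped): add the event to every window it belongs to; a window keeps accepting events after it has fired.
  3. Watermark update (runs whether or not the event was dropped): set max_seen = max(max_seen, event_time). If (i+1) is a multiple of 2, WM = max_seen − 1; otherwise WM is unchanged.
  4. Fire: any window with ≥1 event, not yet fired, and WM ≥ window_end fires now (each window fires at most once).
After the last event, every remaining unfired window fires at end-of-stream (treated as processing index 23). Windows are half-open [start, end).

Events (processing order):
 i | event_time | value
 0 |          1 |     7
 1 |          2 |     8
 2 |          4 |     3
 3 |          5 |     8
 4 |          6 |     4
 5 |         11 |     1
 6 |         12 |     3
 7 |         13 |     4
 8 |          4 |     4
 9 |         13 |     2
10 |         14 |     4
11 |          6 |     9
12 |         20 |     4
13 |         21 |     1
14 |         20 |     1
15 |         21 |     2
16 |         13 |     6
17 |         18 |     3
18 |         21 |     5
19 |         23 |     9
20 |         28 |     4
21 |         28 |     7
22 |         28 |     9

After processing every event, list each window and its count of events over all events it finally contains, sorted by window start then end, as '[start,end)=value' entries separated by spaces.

[1,11)=5 [11,28)=12 [28,33)=3

i=0 t=1 v=7: → [1,6); WM=−∞
i=1 t=2 v=8: → [1,7); WM=1
i=2 t=4 v=3: → [1,9); WM=1
i=3 t=5 v=8: → [1,10); WM=4
i=4 t=6 v=4: → [1,11); WM=4
i=5 t=11 v=1: → [11,16); WM=10
i=6 t=12 v=3: → [11,17); WM=10
i=7 t=13 v=4: → [11,18); WM=12
i=8 t=4 v=4: DROP (t<12-4); WM=12
i=9 t=13 v=2: → [11,18); WM=12
i=10 t=14 v=4: → [11,19); WM=12
i=11 t=6 v=9: DROP (t<12-4); WM=13
i=12 t=20 v=4: → [20,25); WM=13
i=13 t=21 v=1: → [20,26); WM=20
i=14 t=20 v=1: → [20,26); WM=20
i=15 t=21 v=2: → [20,26); WM=20
i=16 t=13 v=6: DROP (t<20-4); WM=20
i=17 t=18 v=3: → [11,26); WM=20
i=18 t=21 v=5: → [11,26); WM=20
i=19 t=23 v=9: → [11,28); WM=22
i=20 t=28 v=4: → [28,33); WM=22
i=21 t=28 v=7: → [28,33); WM=27
i=22 t=28 v=9: → [28,33); WM=27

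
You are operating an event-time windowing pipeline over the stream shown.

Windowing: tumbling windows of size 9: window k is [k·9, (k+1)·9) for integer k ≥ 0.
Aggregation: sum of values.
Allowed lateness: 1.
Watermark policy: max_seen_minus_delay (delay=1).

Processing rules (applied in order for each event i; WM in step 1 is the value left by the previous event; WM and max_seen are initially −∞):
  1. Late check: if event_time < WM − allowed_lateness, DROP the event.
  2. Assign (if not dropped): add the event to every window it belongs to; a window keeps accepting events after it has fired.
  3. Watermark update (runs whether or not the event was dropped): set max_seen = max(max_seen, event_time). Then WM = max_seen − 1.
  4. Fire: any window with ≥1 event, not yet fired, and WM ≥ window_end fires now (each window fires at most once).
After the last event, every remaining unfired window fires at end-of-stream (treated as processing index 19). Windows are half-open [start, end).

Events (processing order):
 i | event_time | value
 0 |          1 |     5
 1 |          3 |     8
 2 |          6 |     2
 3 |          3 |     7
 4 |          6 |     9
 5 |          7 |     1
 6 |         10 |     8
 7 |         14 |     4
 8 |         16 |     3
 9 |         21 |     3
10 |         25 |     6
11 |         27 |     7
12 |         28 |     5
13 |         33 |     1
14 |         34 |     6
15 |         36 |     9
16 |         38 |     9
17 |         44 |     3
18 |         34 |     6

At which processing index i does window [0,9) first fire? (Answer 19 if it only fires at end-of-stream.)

i=0 t=1 v=5: → [0,9); WM=0
i=1 t=3 v=8: → [0,9); WM=2
i=2 t=6 v=2: → [0,9); WM=5
i=3 t=3 v=7: DROP (t<5-1); WM=5
i=4 t=6 v=9: → [0,9); WM=5
i=5 t=7 v=1: → [0,9); WM=6
i=6 t=10 v=8: → [9,18); WM=9; [0,9) fires=25
i=7 t=14 v=4: → [9,18); WM=13
i=8 t=16 v=3: → [9,18); WM=15
i=9 t=21 v=3: → [18,27); WM=20; [9,18) fires=15
i=10 t=25 v=6: → [18,27); WM=24
i=11 t=27 v=7: → [27,36); WM=26
i=12 t=28 v=5: → [27,36); WM=27; [18,27) fires=9
i=13 t=33 v=1: → [27,36); WM=32
i=14 t=34 v=6: → [27,36); WM=33
i=15 t=36 v=9: → [36,45); WM=35
i=16 t=38 v=9: → [36,45); WM=37; [27,36) fires=19
i=17 t=44 v=3: → [36,45); WM=43
i=18 t=34 v=6: DROP (t<43-1); WM=43

6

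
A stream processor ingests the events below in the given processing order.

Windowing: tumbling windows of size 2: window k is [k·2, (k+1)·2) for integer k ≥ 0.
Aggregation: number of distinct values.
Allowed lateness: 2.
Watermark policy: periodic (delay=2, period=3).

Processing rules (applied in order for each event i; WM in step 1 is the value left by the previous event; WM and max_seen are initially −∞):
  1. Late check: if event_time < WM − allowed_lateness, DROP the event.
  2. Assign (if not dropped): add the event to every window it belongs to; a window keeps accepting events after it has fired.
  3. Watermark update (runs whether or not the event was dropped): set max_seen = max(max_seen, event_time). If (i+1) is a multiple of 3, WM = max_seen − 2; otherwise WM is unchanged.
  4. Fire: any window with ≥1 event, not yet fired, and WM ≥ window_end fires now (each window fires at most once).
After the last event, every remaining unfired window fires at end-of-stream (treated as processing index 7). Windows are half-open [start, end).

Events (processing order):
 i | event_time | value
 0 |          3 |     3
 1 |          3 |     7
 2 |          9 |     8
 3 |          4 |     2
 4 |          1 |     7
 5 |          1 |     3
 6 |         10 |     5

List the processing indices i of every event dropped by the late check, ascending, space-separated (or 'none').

3 4 5

i=0 t=3 v=3: → [2,4); WM=−∞
i=1 t=3 v=7: → [2,4); WM=−∞
i=2 t=9 v=8: → [8,10); WM=7; [2,4) fires=2
i=3 t=4 v=2: DROP (t<7-2); WM=7
i=4 t=1 v=7: DROP (t<7-2); WM=7
i=5 t=1 v=3: DROP (t<7-2); WM=7
i=6 t=10 v=5: → [10,12); WM=7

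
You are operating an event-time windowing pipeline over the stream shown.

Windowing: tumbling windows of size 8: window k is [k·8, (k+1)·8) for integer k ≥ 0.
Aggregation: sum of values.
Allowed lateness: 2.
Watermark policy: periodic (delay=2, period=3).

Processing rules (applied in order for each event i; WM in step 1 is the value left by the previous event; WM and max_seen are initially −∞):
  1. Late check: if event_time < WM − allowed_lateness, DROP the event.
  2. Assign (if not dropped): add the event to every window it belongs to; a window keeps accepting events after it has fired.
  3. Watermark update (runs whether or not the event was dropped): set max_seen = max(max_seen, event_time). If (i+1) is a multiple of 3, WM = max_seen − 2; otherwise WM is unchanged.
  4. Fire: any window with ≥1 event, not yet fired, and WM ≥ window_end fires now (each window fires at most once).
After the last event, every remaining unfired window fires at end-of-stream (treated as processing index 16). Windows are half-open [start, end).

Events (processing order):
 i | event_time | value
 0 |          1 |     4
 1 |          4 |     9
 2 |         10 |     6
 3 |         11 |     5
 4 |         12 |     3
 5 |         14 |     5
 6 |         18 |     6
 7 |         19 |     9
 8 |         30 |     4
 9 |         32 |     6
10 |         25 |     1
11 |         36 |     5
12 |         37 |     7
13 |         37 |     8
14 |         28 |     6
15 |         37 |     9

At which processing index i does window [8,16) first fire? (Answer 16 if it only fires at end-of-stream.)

i=0 t=1 v=4: → [0,8); WM=−∞
i=1 t=4 v=9: → [0,8); WM=−∞
i=2 t=10 v=6: → [8,16); WM=8; [0,8) fires=13
i=3 t=11 v=5: → [8,16); WM=8
i=4 t=12 v=3: → [8,16); WM=8
i=5 t=14 v=5: → [8,16); WM=12
i=6 t=18 v=6: → [16,24); WM=12
i=7 t=19 v=9: → [16,24); WM=12
i=8 t=30 v=4: → [24,32); WM=28; [8,16) fires=19 [16,24) fires=15
i=9 t=32 v=6: → [32,40); WM=28
i=10 t=25 v=1: DROP (t<28-2); WM=28
i=11 t=36 v=5: → [32,40); WM=34; [24,32) fires=4
i=12 t=37 v=7: → [32,40); WM=34
i=13 t=37 v=8: → [32,40); WM=34
i=14 t=28 v=6: DROP (t<34-2); WM=35
i=15 t=37 v=9: → [32,40); WM=35

8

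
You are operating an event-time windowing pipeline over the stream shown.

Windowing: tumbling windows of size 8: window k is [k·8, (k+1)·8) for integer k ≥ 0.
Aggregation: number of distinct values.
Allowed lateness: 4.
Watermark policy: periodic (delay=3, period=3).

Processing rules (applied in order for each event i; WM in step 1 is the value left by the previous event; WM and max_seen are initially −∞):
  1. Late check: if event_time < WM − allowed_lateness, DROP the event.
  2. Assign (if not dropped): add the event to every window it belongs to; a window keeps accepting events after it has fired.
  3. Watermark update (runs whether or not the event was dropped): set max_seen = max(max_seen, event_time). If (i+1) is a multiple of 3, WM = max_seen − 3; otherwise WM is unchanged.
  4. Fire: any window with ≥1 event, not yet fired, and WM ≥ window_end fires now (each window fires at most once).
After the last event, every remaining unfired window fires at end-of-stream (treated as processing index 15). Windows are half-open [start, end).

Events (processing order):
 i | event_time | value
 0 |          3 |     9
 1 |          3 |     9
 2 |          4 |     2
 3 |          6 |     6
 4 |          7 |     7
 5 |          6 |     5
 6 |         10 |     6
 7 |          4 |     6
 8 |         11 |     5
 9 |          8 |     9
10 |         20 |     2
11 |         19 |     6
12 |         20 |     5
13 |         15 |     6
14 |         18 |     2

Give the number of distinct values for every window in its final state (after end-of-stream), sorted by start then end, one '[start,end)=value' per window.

[0,8)=5 [8,16)=3 [16,24)=3

i=0 t=3 v=9: → [0,8); WM=−∞
i=1 t=3 v=9: → [0,8); WM=−∞
i=2 t=4 v=2: → [0,8); WM=1
i=3 t=6 v=6: → [0,8); WM=1
i=4 t=7 v=7: → [0,8); WM=1
i=5 t=6 v=5: → [0,8); WM=4
i=6 t=10 v=6: → [8,16); WM=4
i=7 t=4 v=6: → [0,8); WM=4
i=8 t=11 v=5: → [8,16); WM=8; [0,8) fires=5
i=9 t=8 v=9: → [8,16); WM=8
i=10 t=20 v=2: → [16,24); WM=8
i=11 t=19 v=6: → [16,24); WM=17; [8,16) fires=3
i=12 t=20 v=5: → [16,24); WM=17
i=13 t=15 v=6: → [8,16); WM=17
i=14 t=18 v=2: → [16,24); WM=17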